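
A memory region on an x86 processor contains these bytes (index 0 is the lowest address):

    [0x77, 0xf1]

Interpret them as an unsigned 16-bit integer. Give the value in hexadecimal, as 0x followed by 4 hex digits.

Little-endian stores the least-significant byte at the lowest address.
Reassemble most-significant byte first: F1 77 → 0xF177.

0xF177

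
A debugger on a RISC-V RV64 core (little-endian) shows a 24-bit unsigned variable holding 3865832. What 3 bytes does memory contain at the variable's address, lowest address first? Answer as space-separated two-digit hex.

3865832 in hexadecimal, padded to 24 bits, is 0x3AFCE8.
Split into bytes (most-significant first): 3A FC E8.
In little-endian order the low byte comes first in memory.
So at ascending addresses the bytes are E8 FC 3A.

E8 FC 3A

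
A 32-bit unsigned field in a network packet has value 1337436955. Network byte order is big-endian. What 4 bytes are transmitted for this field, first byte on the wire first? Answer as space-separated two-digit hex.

1337436955 in hexadecimal, padded to 32 bits, is 0x4FB7AB1B.
Split into bytes (most-significant first): 4F B7 AB 1B.
Big-endian: lowest address holds the most-significant byte.
So the memory order matches the most-significant-first order: 4F B7 AB 1B.

4F B7 AB 1B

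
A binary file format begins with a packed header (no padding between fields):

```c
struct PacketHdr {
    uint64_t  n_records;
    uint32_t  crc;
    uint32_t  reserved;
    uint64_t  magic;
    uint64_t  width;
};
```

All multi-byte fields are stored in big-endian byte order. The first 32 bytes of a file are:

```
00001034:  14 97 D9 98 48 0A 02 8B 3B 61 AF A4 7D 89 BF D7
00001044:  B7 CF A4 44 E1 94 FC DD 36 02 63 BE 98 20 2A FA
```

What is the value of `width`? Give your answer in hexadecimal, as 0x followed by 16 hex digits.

`width` follows `n_records` (8 B), `crc` (4 B), `reserved` (4 B), `magic` (8 B), so it starts at offset 8 + 4 + 4 + 8 = 24 and occupies 8 bytes.
Bytes at offsets 24..31: 36 02 63 BE 98 20 2A FA.
Big-endian: lowest address holds the most-significant byte.
The bytes are already most-significant first: 0x360263BE98202AFA.

0x360263BE98202AFA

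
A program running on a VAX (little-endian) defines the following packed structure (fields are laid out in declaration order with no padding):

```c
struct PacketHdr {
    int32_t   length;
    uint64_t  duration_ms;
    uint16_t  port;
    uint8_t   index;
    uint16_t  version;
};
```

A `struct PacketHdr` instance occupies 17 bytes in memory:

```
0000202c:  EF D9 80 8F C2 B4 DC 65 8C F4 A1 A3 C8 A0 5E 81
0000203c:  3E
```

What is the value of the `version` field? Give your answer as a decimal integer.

`version` follows `length` (4 B), `duration_ms` (8 B), `port` (2 B), `index` (1 B), so it starts at offset 4 + 8 + 2 + 1 = 15 and occupies 2 bytes.
Bytes at offsets 15..16: 81 3E.
Little-endian: lowest address holds the least-significant byte.
Reassemble most-significant byte first: 3E 81 → 0x3E81.
0x3E81 = 16001.

16001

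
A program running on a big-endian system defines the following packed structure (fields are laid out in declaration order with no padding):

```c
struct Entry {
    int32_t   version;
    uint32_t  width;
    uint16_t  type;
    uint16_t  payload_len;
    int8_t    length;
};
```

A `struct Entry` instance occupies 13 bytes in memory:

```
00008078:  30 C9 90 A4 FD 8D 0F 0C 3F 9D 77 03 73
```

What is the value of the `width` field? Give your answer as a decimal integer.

4253880076

`width` follows `version` (4 bytes), so it starts at byte offset 4 and occupies 4 bytes.
Bytes at offsets 4..7: FD 8D 0F 0C.
In big-endian order the high byte comes first in memory.
The bytes are already most-significant first: 0xFD8D0F0C.
0xFD8D0F0C = 4253880076.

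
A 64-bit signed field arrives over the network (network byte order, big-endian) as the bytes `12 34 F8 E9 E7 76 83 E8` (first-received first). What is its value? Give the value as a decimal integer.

1311947074966029288

In big-endian order the high byte comes first in memory.
The bytes are already most-significant first: 0x1234F8E9E77683E8.
0x1234F8E9E77683E8 = 1311947074966029288.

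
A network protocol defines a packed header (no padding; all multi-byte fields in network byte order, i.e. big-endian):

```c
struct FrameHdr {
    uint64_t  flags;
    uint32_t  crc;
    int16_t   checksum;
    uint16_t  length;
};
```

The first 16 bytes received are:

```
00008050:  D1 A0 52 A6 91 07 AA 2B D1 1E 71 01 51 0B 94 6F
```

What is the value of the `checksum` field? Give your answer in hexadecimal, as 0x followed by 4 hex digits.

0x510B

`checksum` follows `flags` (8 B), `crc` (4 B), so it starts at offset 8 + 4 = 12 and occupies 2 bytes.
Bytes at offsets 12..13: 51 0B.
In big-endian order the high byte comes first in memory.
The bytes are already most-significant first: 0x510B.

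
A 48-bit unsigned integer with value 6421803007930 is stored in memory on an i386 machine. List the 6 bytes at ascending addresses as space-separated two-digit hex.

BA 7F 49 31 D7 05

6421803007930 in hexadecimal, padded to 48 bits, is 0x05D731497FBA.
Split into bytes (most-significant first): 05 D7 31 49 7F BA.
Little-endian: lowest address holds the least-significant byte.
So at ascending addresses the bytes are BA 7F 49 31 D7 05.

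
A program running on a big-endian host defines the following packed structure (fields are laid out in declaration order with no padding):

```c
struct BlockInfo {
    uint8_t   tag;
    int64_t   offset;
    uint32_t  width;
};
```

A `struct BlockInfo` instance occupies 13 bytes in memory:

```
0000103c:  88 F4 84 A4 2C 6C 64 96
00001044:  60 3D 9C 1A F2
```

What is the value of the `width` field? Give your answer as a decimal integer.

1033640690

`width` follows `tag` (1 B), `offset` (8 B), so it starts at offset 1 + 8 = 9 and occupies 4 bytes.
Bytes at offsets 9..12: 3D 9C 1A F2.
In big-endian order the high byte comes first in memory.
The bytes are already most-significant first: 0x3D9C1AF2.
0x3D9C1AF2 = 1033640690.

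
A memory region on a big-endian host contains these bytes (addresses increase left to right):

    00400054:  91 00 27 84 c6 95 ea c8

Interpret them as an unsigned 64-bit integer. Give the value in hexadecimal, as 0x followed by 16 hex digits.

In big-endian order the high byte comes first in memory.
The bytes are already most-significant first: 0x91002784C695EAC8.

0x91002784C695EAC8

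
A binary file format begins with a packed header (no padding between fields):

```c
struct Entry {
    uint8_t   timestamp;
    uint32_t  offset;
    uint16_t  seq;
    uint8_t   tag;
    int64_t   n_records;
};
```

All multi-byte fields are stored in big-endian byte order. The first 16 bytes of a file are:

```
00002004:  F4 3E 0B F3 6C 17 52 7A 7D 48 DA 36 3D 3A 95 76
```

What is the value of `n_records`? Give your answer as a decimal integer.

`n_records` follows `timestamp` (1 B), `offset` (4 B), `seq` (2 B), `tag` (1 B), so it starts at offset 1 + 4 + 2 + 1 = 8 and occupies 8 bytes.
Bytes at offsets 8..15: 7D 48 DA 36 3D 3A 95 76.
Big-endian: lowest address holds the most-significant byte.
The bytes are already most-significant first: 0x7D48DA363D3A9576.
0x7D48DA363D3A9576 = 9027705379554497910.

9027705379554497910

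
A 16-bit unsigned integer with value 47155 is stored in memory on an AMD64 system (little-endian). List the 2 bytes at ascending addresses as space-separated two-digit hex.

47155 in hexadecimal, padded to 16 bits, is 0xB833.
Split into bytes (most-significant first): B8 33.
Little-endian: lowest address holds the least-significant byte.
So at ascending addresses the bytes are 33 B8.

33 B8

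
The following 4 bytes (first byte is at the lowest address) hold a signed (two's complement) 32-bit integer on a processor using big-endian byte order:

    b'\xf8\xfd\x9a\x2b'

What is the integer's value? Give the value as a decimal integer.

-117597653

Big-endian stores the most-significant byte at the lowest address.
The bytes are already most-significant first: 0xF8FD9A2B.
Top bit is set, so as a signed 32-bit value this is 0xF8FD9A2B − 2^32 = -117597653.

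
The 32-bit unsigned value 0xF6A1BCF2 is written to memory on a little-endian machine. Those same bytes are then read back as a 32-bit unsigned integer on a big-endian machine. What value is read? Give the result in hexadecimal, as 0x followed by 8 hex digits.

0xF2BCA1F6

Stored little-endian, the bytes at ascending addresses are F2 BC A1 F6.
Read back as big-endian, the last byte is least significant, giving 0xF2BCA1F6.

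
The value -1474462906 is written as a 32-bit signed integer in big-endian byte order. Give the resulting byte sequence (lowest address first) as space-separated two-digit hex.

A8 1D 7B 46

Two's complement of -1474462906 in 32 bits: 1474462906 = 0x57E284BA; invert → 0xA81D7B45; add 1 → 0xA81D7B46.
Split into bytes (most-significant first): A8 1D 7B 46.
Big-endian: lowest address holds the most-significant byte.
So the memory order matches the most-significant-first order: A8 1D 7B 46.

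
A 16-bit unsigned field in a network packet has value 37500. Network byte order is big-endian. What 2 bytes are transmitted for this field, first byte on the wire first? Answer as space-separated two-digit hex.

92 7C

37500 in hexadecimal, padded to 16 bits, is 0x927C.
Split into bytes (most-significant first): 92 7C.
Big-endian: lowest address holds the most-significant byte.
So the memory order matches the most-significant-first order: 92 7C.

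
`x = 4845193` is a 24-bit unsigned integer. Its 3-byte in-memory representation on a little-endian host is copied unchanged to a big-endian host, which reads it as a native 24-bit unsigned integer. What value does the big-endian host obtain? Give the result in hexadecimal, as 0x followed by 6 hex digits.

0x89EE49

4845193 in 24-bit hexadecimal is 0x49EE89.
Stored little-endian, the bytes at ascending addresses are 89 EE 49.
Read back as big-endian, the last byte is least significant, giving 0x89EE49.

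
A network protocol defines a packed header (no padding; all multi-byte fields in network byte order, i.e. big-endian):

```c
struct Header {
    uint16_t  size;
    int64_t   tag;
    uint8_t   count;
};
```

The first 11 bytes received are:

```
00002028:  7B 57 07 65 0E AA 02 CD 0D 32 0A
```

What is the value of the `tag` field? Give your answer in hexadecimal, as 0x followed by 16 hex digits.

0x07650EAA02CD0D32

`tag` follows `size` (2 bytes), so it starts at byte offset 2 and occupies 8 bytes.
Bytes at offsets 2..9: 07 65 0E AA 02 CD 0D 32.
Big-endian stores the most-significant byte at the lowest address.
The bytes are already most-significant first: 0x07650EAA02CD0D32.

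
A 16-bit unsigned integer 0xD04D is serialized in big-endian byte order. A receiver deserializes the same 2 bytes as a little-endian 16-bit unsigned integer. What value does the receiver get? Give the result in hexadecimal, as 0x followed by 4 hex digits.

Stored big-endian, the bytes at ascending addresses are D0 4D.
Read back as little-endian, the first byte is least significant, giving 0x4DD0.

0x4DD0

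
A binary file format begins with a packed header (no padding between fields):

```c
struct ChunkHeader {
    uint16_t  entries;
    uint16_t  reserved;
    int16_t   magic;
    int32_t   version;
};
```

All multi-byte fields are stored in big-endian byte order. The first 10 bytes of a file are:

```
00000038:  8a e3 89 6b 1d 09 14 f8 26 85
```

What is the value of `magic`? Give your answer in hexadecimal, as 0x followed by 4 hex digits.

`magic` follows `entries` (2 B), `reserved` (2 B), so it starts at offset 2 + 2 = 4 and occupies 2 bytes.
Bytes at offsets 4..5: 1D 09.
Big-endian: lowest address holds the most-significant byte.
The bytes are already most-significant first: 0x1D09.

0x1D09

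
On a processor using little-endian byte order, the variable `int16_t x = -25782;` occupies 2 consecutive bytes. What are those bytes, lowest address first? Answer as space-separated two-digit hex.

Two's complement of -25782 in 16 bits: 25782 = 0x64B6; invert → 0x9B49; add 1 → 0x9B4A.
Split into bytes (most-significant first): 9B 4A.
Little-endian: lowest address holds the least-significant byte.
So at ascending addresses the bytes are 4A 9B.

4A 9B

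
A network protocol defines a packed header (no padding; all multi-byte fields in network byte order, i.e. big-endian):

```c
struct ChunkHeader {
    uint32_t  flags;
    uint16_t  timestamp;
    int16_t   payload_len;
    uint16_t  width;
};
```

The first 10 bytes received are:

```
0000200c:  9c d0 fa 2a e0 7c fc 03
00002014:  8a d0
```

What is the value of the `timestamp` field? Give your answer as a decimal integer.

`timestamp` follows `flags` (4 bytes), so it starts at byte offset 4 and occupies 2 bytes.
Bytes at offsets 4..5: E0 7C.
In big-endian order the high byte comes first in memory.
The bytes are already most-significant first: 0xE07C.
0xE07C = 57468.

57468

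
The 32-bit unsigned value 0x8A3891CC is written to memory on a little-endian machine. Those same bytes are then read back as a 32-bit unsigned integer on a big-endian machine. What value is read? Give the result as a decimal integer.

Stored little-endian, the bytes at ascending addresses are CC 91 38 8A.
Read back as big-endian, the last byte is least significant, giving 0xCC91388A.
0xCC91388A = 3432069258.

3432069258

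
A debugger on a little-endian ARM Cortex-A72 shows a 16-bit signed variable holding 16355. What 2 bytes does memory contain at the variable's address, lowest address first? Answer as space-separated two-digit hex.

E3 3F

16355 in hexadecimal, padded to 16 bits, is 0x3FE3.
Split into bytes (most-significant first): 3F E3.
Little-endian: lowest address holds the least-significant byte.
So at ascending addresses the bytes are E3 3F.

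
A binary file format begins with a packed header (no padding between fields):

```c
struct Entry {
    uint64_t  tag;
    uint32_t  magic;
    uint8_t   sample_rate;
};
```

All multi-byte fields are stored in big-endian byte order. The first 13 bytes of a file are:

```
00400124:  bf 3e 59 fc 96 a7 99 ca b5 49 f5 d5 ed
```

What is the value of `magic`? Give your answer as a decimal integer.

3041523157

`magic` follows `tag` (8 bytes), so it starts at byte offset 8 and occupies 4 bytes.
Bytes at offsets 8..11: B5 49 F5 D5.
In big-endian order the high byte comes first in memory.
The bytes are already most-significant first: 0xB549F5D5.
0xB549F5D5 = 3041523157.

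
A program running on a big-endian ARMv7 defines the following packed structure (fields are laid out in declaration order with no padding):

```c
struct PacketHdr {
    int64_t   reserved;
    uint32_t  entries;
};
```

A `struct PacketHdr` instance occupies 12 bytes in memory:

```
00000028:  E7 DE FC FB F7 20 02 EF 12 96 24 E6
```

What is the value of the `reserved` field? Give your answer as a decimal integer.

-1738674247005371665

`reserved` is the first field, at byte offset 0, occupying 8 bytes.
Bytes at offsets 0..7: E7 DE FC FB F7 20 02 EF.
In big-endian order the high byte comes first in memory.
The bytes are already most-significant first: 0xE7DEFCFBF72002EF.
Top bit is set, so as a signed 64-bit value this is 0xE7DEFCFBF72002EF − 2^64 = -1738674247005371665.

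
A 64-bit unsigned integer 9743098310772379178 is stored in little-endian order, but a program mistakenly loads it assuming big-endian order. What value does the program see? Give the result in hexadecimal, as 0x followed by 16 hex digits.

0x2ACE4BE14A703687

9743098310772379178 in 64-bit hexadecimal is 0x8736704AE14BCE2A.
Stored little-endian, the bytes at ascending addresses are 2A CE 4B E1 4A 70 36 87.
Read back as big-endian, the last byte is least significant, giving 0x2ACE4BE14A703687.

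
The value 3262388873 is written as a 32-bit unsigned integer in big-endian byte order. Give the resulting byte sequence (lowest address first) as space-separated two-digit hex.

C2 74 1A 89

3262388873 in hexadecimal, padded to 32 bits, is 0xC2741A89.
Split into bytes (most-significant first): C2 74 1A 89.
In big-endian order the high byte comes first in memory.
So the memory order matches the most-significant-first order: C2 74 1A 89.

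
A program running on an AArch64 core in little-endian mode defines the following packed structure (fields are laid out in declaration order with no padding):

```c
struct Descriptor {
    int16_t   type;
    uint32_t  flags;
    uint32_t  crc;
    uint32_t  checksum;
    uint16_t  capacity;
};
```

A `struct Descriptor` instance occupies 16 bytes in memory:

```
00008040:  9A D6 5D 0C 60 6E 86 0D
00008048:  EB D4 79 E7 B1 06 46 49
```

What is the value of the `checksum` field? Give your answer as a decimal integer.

`checksum` follows `type` (2 B), `flags` (4 B), `crc` (4 B), so it starts at offset 2 + 4 + 4 = 10 and occupies 4 bytes.
Bytes at offsets 10..13: 79 E7 B1 06.
Little-endian stores the least-significant byte at the lowest address.
Reassemble most-significant byte first: 06 B1 E7 79 → 0x06B1E779.
0x06B1E779 = 112322425.

112322425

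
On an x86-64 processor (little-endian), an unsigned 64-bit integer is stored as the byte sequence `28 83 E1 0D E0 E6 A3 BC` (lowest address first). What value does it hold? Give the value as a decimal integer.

Little-endian: lowest address holds the least-significant byte.
Reassemble most-significant byte first: BC A3 E6 E0 0D E1 83 28 → 0xBCA3E6E00DE18328.
0xBCA3E6E00DE18328 = 13592961950314234664.

13592961950314234664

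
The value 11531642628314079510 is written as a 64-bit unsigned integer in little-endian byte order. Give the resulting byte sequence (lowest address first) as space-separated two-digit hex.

16 A1 69 89 DF 9F 08 A0

11531642628314079510 in hexadecimal, padded to 64 bits, is 0xA0089FDF8969A116.
Split into bytes (most-significant first): A0 08 9F DF 89 69 A1 16.
In little-endian order the low byte comes first in memory.
So at ascending addresses the bytes are 16 A1 69 89 DF 9F 08 A0.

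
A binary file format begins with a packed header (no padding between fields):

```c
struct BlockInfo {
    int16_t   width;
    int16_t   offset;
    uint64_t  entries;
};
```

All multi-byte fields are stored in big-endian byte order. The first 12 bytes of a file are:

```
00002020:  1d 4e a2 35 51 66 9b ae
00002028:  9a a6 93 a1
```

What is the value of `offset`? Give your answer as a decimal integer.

`offset` follows `width` (2 bytes), so it starts at byte offset 2 and occupies 2 bytes.
Bytes at offsets 2..3: A2 35.
In big-endian order the high byte comes first in memory.
The bytes are already most-significant first: 0xA235.
Top bit is set, so as a signed 16-bit value this is 0xA235 − 2^16 = -24011.

-24011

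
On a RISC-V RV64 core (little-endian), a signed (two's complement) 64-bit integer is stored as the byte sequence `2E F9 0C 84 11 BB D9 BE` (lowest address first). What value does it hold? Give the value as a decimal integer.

-4694515452652750546

Little-endian stores the least-significant byte at the lowest address.
Reassemble most-significant byte first: BE D9 BB 11 84 0C F9 2E → 0xBED9BB11840CF92E.
Top bit is set, so as a signed 64-bit value this is 0xBED9BB11840CF92E − 2^64 = -4694515452652750546.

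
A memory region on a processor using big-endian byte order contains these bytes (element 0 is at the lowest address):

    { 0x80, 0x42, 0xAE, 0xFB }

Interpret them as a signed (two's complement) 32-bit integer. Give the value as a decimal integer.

Big-endian: lowest address holds the most-significant byte.
The bytes are already most-significant first: 0x8042AEFB.
Top bit is set, so as a signed 32-bit value this is 0x8042AEFB − 2^32 = -2143113477.

-2143113477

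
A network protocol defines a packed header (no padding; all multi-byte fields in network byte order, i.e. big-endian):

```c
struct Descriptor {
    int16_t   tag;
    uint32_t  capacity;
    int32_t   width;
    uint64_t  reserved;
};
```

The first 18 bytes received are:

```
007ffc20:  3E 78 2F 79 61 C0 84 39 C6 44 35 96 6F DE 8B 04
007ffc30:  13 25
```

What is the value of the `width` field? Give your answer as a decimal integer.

`width` follows `tag` (2 B), `capacity` (4 B), so it starts at offset 2 + 4 = 6 and occupies 4 bytes.
Bytes at offsets 6..9: 84 39 C6 44.
Big-endian: lowest address holds the most-significant byte.
The bytes are already most-significant first: 0x8439C644.
Top bit is set, so as a signed 32-bit value this is 0x8439C644 − 2^32 = -2076588476.

-2076588476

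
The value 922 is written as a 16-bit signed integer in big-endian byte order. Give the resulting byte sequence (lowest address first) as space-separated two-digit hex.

922 in hexadecimal, padded to 16 bits, is 0x039A.
Split into bytes (most-significant first): 03 9A.
Big-endian: lowest address holds the most-significant byte.
So the memory order matches the most-significant-first order: 03 9A.

03 9A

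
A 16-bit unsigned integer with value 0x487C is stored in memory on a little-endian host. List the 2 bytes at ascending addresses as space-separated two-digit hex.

7C 48

Split into bytes (most-significant first): 48 7C.
Little-endian: lowest address holds the least-significant byte.
So at ascending addresses the bytes are 7C 48.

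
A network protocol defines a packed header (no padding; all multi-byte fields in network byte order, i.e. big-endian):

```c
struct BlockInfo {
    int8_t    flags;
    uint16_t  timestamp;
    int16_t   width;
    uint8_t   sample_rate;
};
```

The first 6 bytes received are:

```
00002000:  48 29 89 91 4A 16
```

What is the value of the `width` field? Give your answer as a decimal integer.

-28342

`width` follows `flags` (1 B), `timestamp` (2 B), so it starts at offset 1 + 2 = 3 and occupies 2 bytes.
Bytes at offsets 3..4: 91 4A.
Big-endian: lowest address holds the most-significant byte.
The bytes are already most-significant first: 0x914A.
Top bit is set, so as a signed 16-bit value this is 0x914A − 2^16 = -28342.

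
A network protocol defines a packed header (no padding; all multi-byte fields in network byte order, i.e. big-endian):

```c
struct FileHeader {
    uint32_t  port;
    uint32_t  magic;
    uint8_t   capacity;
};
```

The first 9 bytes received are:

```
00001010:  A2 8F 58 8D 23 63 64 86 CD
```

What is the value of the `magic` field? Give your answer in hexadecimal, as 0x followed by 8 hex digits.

`magic` follows `port` (4 bytes), so it starts at byte offset 4 and occupies 4 bytes.
Bytes at offsets 4..7: 23 63 64 86.
In big-endian order the high byte comes first in memory.
The bytes are already most-significant first: 0x23636486.

0x23636486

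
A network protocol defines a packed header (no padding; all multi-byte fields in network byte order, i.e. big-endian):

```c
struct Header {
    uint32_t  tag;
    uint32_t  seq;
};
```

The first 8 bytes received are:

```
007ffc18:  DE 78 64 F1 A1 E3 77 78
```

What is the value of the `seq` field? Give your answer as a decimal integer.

2716039032

`seq` follows `tag` (4 bytes), so it starts at byte offset 4 and occupies 4 bytes.
Bytes at offsets 4..7: A1 E3 77 78.
In big-endian order the high byte comes first in memory.
The bytes are already most-significant first: 0xA1E37778.
0xA1E37778 = 2716039032.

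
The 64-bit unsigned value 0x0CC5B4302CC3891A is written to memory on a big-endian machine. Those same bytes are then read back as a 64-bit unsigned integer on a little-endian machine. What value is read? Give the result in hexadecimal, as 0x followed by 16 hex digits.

0x1A89C32C30B4C50C

Stored big-endian, the bytes at ascending addresses are 0C C5 B4 30 2C C3 89 1A.
Read back as little-endian, the first byte is least significant, giving 0x1A89C32C30B4C50C.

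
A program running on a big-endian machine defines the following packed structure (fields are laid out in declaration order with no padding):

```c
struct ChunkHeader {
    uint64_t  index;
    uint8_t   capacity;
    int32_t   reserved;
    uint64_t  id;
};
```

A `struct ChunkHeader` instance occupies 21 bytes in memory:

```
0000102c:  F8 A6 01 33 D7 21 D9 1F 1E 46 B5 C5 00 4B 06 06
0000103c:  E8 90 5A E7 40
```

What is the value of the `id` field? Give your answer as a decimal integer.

`id` follows `index` (8 B), `capacity` (1 B), `reserved` (4 B), so it starts at offset 8 + 1 + 4 = 13 and occupies 8 bytes.
Bytes at offsets 13..20: 4B 06 06 E8 90 5A E7 40.
Big-endian: lowest address holds the most-significant byte.
The bytes are already most-significant first: 0x4B0606E8905AE740.
0x4B0606E8905AE740 = 5406015998628915008.

5406015998628915008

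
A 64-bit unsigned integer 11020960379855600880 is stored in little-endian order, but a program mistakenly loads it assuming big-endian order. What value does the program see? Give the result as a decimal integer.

17328992561948390040

11020960379855600880 in 64-bit hexadecimal is 0x98F25112ECF27CF0.
Stored little-endian, the bytes at ascending addresses are F0 7C F2 EC 12 51 F2 98.
Read back as big-endian, the last byte is least significant, giving 0xF07CF2EC1251F298.
0xF07CF2EC1251F298 = 17328992561948390040.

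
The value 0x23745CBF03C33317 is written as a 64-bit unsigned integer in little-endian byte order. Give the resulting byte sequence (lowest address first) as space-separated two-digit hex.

Split into bytes (most-significant first): 23 74 5C BF 03 C3 33 17.
In little-endian order the low byte comes first in memory.
So at ascending addresses the bytes are 17 33 C3 03 BF 5C 74 23.

17 33 C3 03 BF 5C 74 23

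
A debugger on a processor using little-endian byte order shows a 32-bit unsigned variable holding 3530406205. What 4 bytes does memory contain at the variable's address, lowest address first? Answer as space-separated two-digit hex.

3D B9 6D D2

3530406205 in hexadecimal, padded to 32 bits, is 0xD26DB93D.
Split into bytes (most-significant first): D2 6D B9 3D.
In little-endian order the low byte comes first in memory.
So at ascending addresses the bytes are 3D B9 6D D2.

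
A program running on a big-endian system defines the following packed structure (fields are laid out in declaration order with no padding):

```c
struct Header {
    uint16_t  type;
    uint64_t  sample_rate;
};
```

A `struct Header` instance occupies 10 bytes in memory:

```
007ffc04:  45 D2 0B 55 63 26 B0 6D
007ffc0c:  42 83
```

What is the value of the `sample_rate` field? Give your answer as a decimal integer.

`sample_rate` follows `type` (2 bytes), so it starts at byte offset 2 and occupies 8 bytes.
Bytes at offsets 2..9: 0B 55 63 26 B0 6D 42 83.
In big-endian order the high byte comes first in memory.
The bytes are already most-significant first: 0x0B556326B06D4283.
0x0B556326B06D4283 = 816667925257470595.

816667925257470595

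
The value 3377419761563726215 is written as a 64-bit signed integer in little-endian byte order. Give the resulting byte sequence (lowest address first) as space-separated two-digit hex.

3377419761563726215 in hexadecimal, padded to 64 bits, is 0x2EDF0160F963F187.
Split into bytes (most-significant first): 2E DF 01 60 F9 63 F1 87.
In little-endian order the low byte comes first in memory.
So at ascending addresses the bytes are 87 F1 63 F9 60 01 DF 2E.

87 F1 63 F9 60 01 DF 2E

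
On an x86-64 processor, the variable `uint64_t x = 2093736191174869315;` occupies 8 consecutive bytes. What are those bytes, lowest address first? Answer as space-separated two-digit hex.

43 81 5B 08 F9 71 0E 1D

2093736191174869315 in hexadecimal, padded to 64 bits, is 0x1D0E71F9085B8143.
Split into bytes (most-significant first): 1D 0E 71 F9 08 5B 81 43.
Little-endian: lowest address holds the least-significant byte.
So at ascending addresses the bytes are 43 81 5B 08 F9 71 0E 1D.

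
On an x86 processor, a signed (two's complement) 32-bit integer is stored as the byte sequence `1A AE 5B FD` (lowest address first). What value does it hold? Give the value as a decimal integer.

In little-endian order the low byte comes first in memory.
Reassemble most-significant byte first: FD 5B AE 1A → 0xFD5BAE1A.
Top bit is set, so as a signed 32-bit value this is 0xFD5BAE1A − 2^32 = -44323302.

-44323302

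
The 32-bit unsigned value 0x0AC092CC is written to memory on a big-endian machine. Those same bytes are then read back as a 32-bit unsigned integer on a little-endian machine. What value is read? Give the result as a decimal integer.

Stored big-endian, the bytes at ascending addresses are 0A C0 92 CC.
Read back as little-endian, the first byte is least significant, giving 0xCC92C00A.
0xCC92C00A = 3432169482.

3432169482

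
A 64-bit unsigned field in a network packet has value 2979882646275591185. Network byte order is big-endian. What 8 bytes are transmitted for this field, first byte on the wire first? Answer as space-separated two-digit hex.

2979882646275591185 in hexadecimal, padded to 64 bits, is 0x295AAB7A8B9B8C11.
Split into bytes (most-significant first): 29 5A AB 7A 8B 9B 8C 11.
In big-endian order the high byte comes first in memory.
So the memory order matches the most-significant-first order: 29 5A AB 7A 8B 9B 8C 11.

29 5A AB 7A 8B 9B 8C 11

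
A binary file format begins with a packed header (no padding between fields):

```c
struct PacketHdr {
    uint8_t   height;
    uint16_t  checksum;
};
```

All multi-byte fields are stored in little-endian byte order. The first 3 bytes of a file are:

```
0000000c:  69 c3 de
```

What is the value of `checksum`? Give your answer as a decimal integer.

`checksum` follows `height` (1 byte), so it starts at byte offset 1 and occupies 2 bytes.
Bytes at offsets 1..2: C3 DE.
Little-endian: lowest address holds the least-significant byte.
Reassemble most-significant byte first: DE C3 → 0xDEC3.
0xDEC3 = 57027.

57027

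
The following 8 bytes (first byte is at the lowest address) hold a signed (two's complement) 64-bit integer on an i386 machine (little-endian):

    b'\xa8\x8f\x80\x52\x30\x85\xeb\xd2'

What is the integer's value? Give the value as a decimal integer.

In little-endian order the low byte comes first in memory.
Reassemble most-significant byte first: D2 EB 85 30 52 80 8F A8 → 0xD2EB853052808FA8.
Top bit is set, so as a signed 64-bit value this is 0xD2EB853052808FA8 − 2^64 = -3248356263628599384.

-3248356263628599384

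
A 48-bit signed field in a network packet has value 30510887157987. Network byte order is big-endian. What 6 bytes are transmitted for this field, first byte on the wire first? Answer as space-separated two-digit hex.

30510887157987 in hexadecimal, padded to 48 bits, is 0x1BBFDE9740E3.
Split into bytes (most-significant first): 1B BF DE 97 40 E3.
Big-endian: lowest address holds the most-significant byte.
So the memory order matches the most-significant-first order: 1B BF DE 97 40 E3.

1B BF DE 97 40 E3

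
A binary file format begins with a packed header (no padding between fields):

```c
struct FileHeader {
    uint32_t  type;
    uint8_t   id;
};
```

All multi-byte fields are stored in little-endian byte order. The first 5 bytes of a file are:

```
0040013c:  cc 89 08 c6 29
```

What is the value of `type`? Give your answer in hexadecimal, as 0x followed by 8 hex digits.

`type` is the first field, at byte offset 0, occupying 4 bytes.
Bytes at offsets 0..3: CC 89 08 C6.
Little-endian stores the least-significant byte at the lowest address.
Reassemble most-significant byte first: C6 08 89 CC → 0xC60889CC.

0xC60889CC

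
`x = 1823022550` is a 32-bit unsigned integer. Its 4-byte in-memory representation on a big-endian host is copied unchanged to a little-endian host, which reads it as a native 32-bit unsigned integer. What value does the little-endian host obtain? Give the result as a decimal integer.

3592268140

1823022550 in 32-bit hexadecimal is 0x6CA91DD6.
Stored big-endian, the bytes at ascending addresses are 6C A9 1D D6.
Read back as little-endian, the first byte is least significant, giving 0xD61DA96C.
0xD61DA96C = 3592268140.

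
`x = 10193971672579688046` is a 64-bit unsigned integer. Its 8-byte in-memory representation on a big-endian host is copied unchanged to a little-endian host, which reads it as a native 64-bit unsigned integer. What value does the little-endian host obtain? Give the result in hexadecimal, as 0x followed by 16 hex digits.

0x6EC681EA3943788D

10193971672579688046 in 64-bit hexadecimal is 0x8D784339EA81C66E.
Stored big-endian, the bytes at ascending addresses are 8D 78 43 39 EA 81 C6 6E.
Read back as little-endian, the first byte is least significant, giving 0x6EC681EA3943788D.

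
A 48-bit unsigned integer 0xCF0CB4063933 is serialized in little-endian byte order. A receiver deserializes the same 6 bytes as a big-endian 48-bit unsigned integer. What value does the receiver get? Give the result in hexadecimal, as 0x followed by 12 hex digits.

0x333906B40CCF

Stored little-endian, the bytes at ascending addresses are 33 39 06 B4 0C CF.
Read back as big-endian, the last byte is least significant, giving 0x333906B40CCF.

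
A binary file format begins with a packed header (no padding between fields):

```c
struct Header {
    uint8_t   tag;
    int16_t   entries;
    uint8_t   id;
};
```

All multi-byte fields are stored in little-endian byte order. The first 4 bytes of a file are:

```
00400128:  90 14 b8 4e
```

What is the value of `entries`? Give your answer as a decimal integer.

-18412

`entries` follows `tag` (1 byte), so it starts at byte offset 1 and occupies 2 bytes.
Bytes at offsets 1..2: 14 B8.
In little-endian order the low byte comes first in memory.
Reassemble most-significant byte first: B8 14 → 0xB814.
Top bit is set, so as a signed 16-bit value this is 0xB814 − 2^16 = -18412.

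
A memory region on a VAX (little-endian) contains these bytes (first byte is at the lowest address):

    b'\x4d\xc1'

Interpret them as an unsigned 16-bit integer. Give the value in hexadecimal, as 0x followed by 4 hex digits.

Little-endian stores the least-significant byte at the lowest address.
Reassemble most-significant byte first: C1 4D → 0xC14D.

0xC14D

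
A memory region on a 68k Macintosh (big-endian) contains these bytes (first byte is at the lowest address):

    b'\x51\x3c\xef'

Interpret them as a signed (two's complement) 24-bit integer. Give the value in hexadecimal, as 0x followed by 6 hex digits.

0x513CEF

In big-endian order the high byte comes first in memory.
The bytes are already most-significant first: 0x513CEF.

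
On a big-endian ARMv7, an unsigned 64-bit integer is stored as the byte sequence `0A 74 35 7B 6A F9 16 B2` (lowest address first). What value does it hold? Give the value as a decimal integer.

753285841869674162

Big-endian: lowest address holds the most-significant byte.
The bytes are already most-significant first: 0x0A74357B6AF916B2.
0x0A74357B6AF916B2 = 753285841869674162.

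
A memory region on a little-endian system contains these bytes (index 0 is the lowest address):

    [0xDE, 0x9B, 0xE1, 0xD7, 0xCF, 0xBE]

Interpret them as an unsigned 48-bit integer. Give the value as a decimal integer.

209799889394654

Little-endian: lowest address holds the least-significant byte.
Reassemble most-significant byte first: BE CF D7 E1 9B DE → 0xBECFD7E19BDE.
0xBECFD7E19BDE = 209799889394654.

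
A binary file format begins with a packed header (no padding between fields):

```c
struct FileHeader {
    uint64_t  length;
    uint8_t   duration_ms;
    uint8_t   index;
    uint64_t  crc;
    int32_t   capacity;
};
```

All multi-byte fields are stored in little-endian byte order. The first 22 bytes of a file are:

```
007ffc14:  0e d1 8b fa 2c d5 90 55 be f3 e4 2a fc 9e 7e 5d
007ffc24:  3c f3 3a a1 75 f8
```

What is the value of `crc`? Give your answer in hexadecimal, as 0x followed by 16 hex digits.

0xF33C5D7E9EFC2AE4

`crc` follows `length` (8 B), `duration_ms` (1 B), `index` (1 B), so it starts at offset 8 + 1 + 1 = 10 and occupies 8 bytes.
Bytes at offsets 10..17: E4 2A FC 9E 7E 5D 3C F3.
In little-endian order the low byte comes first in memory.
Reassemble most-significant byte first: F3 3C 5D 7E 9E FC 2A E4 → 0xF33C5D7E9EFC2AE4.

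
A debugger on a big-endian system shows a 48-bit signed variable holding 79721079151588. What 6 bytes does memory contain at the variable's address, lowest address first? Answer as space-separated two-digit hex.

48 81 82 9A 9B E4

79721079151588 in hexadecimal, padded to 48 bits, is 0x4881829A9BE4.
Split into bytes (most-significant first): 48 81 82 9A 9B E4.
Big-endian stores the most-significant byte at the lowest address.
So the memory order matches the most-significant-first order: 48 81 82 9A 9B E4.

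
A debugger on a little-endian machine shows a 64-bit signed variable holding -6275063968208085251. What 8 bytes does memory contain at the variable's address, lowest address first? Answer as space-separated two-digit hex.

FD 9E 1A 50 91 7E EA A8

Two's complement of -6275063968208085251 in 64 bits: 6275063968208085251 = 0x5715816EAFE56103; invert → 0xA8EA7E91501A9EFC; add 1 → 0xA8EA7E91501A9EFD.
Split into bytes (most-significant first): A8 EA 7E 91 50 1A 9E FD.
Little-endian: lowest address holds the least-significant byte.
So at ascending addresses the bytes are FD 9E 1A 50 91 7E EA A8.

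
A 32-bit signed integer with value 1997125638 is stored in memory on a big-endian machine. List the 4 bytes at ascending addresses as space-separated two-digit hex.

77 09 B8 06

1997125638 in hexadecimal, padded to 32 bits, is 0x7709B806.
Split into bytes (most-significant first): 77 09 B8 06.
Big-endian stores the most-significant byte at the lowest address.
So the memory order matches the most-significant-first order: 77 09 B8 06.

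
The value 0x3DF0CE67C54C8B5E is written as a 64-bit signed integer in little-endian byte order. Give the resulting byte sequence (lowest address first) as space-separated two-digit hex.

5E 8B 4C C5 67 CE F0 3D

Split into bytes (most-significant first): 3D F0 CE 67 C5 4C 8B 5E.
In little-endian order the low byte comes first in memory.
So at ascending addresses the bytes are 5E 8B 4C C5 67 CE F0 3D.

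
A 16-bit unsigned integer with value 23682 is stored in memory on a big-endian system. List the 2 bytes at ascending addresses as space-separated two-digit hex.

5C 82

23682 in hexadecimal, padded to 16 bits, is 0x5C82.
Split into bytes (most-significant first): 5C 82.
In big-endian order the high byte comes first in memory.
So the memory order matches the most-significant-first order: 5C 82.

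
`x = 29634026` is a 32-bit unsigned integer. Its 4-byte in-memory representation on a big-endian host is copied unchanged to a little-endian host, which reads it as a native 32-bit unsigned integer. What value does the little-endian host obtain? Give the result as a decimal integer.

3928867841

29634026 in 32-bit hexadecimal is 0x01C42DEA.
Stored big-endian, the bytes at ascending addresses are 01 C4 2D EA.
Read back as little-endian, the first byte is least significant, giving 0xEA2DC401.
0xEA2DC401 = 3928867841.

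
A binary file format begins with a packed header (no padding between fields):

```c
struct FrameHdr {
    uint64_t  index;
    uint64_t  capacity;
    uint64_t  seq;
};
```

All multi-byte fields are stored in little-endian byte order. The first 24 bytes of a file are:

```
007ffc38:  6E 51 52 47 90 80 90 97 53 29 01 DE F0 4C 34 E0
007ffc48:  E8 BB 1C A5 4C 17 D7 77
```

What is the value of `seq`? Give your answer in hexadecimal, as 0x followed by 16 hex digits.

0x77D7174CA51CBBE8

`seq` follows `index` (8 B), `capacity` (8 B), so it starts at offset 8 + 8 = 16 and occupies 8 bytes.
Bytes at offsets 16..23: E8 BB 1C A5 4C 17 D7 77.
Little-endian: lowest address holds the least-significant byte.
Reassemble most-significant byte first: 77 D7 17 4C A5 1C BB E8 → 0x77D7174CA51CBBE8.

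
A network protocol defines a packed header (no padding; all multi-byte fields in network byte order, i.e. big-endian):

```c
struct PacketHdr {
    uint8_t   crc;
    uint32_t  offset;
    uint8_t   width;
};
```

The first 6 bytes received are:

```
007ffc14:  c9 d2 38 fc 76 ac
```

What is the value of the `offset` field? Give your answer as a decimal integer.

`offset` follows `crc` (1 byte), so it starts at byte offset 1 and occupies 4 bytes.
Bytes at offsets 1..4: D2 38 FC 76.
Big-endian stores the most-significant byte at the lowest address.
The bytes are already most-significant first: 0xD238FC76.
0xD238FC76 = 3526950006.

3526950006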